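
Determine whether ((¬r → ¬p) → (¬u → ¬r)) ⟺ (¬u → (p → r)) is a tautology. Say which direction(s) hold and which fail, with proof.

(→) This fails. Under r = F, u = F, p = T, the left side is true but the right side is false.

(←) This fails. Under r = T, u = F, p = F, the left side is false but the right side is true.

Neither implication holds.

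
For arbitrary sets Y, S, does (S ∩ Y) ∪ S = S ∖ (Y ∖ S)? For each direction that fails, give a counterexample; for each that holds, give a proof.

Both inclusions hold.

(⊆) Let x ∈ (S ∩ Y) ∪ S. Then either x ∈ S and x ∉ Y; or x ∈ Y ∩ S. In each case x ∈ S ∖ (Y ∖ S), so (S ∩ Y) ∪ S ⊆ S ∖ (Y ∖ S).

(⊇) Let x ∈ S ∖ (Y ∖ S). Then either x ∈ S and x ∉ Y; or x ∈ Y ∩ S. In each case x ∈ (S ∩ Y) ∪ S, so S ∖ (Y ∖ S) ⊆ (S ∩ Y) ∪ S.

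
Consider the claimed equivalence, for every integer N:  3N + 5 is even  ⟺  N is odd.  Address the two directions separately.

(⇐) Suppose N is odd; write N = 2j + 1. Then 3N + 5 = 3·(2j + 1) + 5 = 2·3j + 8, which is even.

(⇒) Suppose 3N + 5 is even. Since 3 is odd, 3N and N have the same parity, so 3N + 5 ≡ N + 5 (mod 2). As 5 is odd, 3N + 5 is even exactly when N is odd. Thus N is odd.

Equivalent; both directions hold.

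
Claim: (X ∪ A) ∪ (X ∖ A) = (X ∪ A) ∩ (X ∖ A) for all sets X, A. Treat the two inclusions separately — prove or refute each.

Forward inclusion. This inclusion fails. Take X = ∅, A = {1}; then 1 ∈ (X ∪ A) ∪ (X ∖ A) but 1 ∉ (X ∪ A) ∩ (X ∖ A).

Reverse inclusion. Let x ∈ (X ∪ A) ∩ (X ∖ A). Then x ∈ X and x ∉ A, from which x ∈ (X ∪ A) ∪ (X ∖ A).

Only the reverse inclusion holds.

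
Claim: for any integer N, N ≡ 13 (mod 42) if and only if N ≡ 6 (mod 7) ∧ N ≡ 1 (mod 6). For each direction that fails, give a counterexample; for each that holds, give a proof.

Both directions hold; the statement is true.

(→) Suppose N ≡ 13 (mod 42); write N = 42j + 13. Since 7 ∣ 42, reducing mod 7 gives N ≡ 13 ≡ 6 (mod 7); since 6 ∣ 42, reducing mod 6 gives N ≡ 13 ≡ 1 (mod 6).

(←) Conversely, if N ≡ 6 (mod 7) and N ≡ 1 (mod 6), then by the Chinese remainder theorem N ≡ 13 (mod 42). This is exactly N ≡ 13 (mod 42).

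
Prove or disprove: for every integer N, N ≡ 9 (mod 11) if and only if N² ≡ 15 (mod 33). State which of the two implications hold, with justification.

(⟹) This fails: take N = 20. Then 20 ≡ 9 (mod 11), but 20² = 400 ≡ 4 (mod 33), not 15.

(⟸) This fails: take N = 24. Then 24² = 576 ≡ 15 (mod 33), yet 24 ≡ 2 (mod 11), not 9.

Neither direction holds.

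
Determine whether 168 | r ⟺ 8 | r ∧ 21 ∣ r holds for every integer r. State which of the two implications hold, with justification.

Forward direction. If 168 ∣ r, write r = 168q. Since 168 = 21·8, r = 8·(21q), so 8 ∣ r; and since 168 = 8·21, r = 21·(8q), so 21 ∣ r.

Converse. Suppose 8 ∣ r and 21 ∣ r. Any common multiple of 8 and 21 is a multiple of their lcm; here gcd(8, 21) = 1, so lcm(8, 21) = 8·21 = 168, so 168 ∣ r.

Both directions hold; the statement is true.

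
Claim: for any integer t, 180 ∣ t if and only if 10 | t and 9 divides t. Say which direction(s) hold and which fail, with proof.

(→) If 180 ∣ t, write t = 180q. Since 180 = 18·10, t = 10·(18q), so 10 ∣ t; and since 180 = 20·9, t = 9·(20q), so 9 ∣ t.

(←) This fails: take t = 90. Both 10 ∣ 90 and 9 ∣ 90, yet 90 is not a multiple of 180 (since 90 = 0·180 + 90), so 180 ∤ 90.

Not equivalent: only (⇒) holds.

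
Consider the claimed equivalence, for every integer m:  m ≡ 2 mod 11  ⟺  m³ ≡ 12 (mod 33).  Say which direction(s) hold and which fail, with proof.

(⇒) This fails: take m = 2. Then 2 ≡ 2 (mod 11), but 2³ = 8 ≡ 8 (mod 33), not 12.

(⇐) This fails: take m = 12. Then 12³ = 1728 ≡ 12 (mod 33), yet 12 ≡ 1 (mod 11), not 2.

(⇒) fails and (⇐) fails.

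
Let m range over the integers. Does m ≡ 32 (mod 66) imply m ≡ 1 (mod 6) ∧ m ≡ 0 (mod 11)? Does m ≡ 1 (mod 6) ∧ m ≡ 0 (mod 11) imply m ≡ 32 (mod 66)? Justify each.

Neither implication holds.

Forward direction. This fails: m = 32 gives 32 ≡ 32 (mod 66) but 32 ≡ 2 (mod 6), so the conjunction on the right does not hold.

Converse. This fails: m = 55 satisfies both congruences on the right (55 ≡ 1 mod 6 and 55 ≡ 0 mod 11) yet 55 ≡ 55 (mod 66), not 32.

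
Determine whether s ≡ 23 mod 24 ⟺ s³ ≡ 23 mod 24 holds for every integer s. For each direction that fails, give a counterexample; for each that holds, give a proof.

Both directions hold.

Forward direction. Suppose s ≡ 23 mod 24. Write s = 24j + 23. Then (24j + 23)³ = 13824j³ + 39744j² + 38088j + 12167 = 24(576j³ + 1656j² + 1587j + 506) + 23, so s³ ≡ 23 (mod 24).

Converse. Suppose s³ ≡ 23 (mod 24). The only residue r in {0, …, 23} with r³ ≡ 23 (mod 24) is r = 23, so s ≡ 23 (mod 24).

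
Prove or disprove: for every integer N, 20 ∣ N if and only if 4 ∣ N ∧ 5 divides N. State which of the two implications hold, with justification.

Both directions hold; the statement is true.

(←) Suppose 4 ∣ N and 5 ∣ N. Any common multiple of 4 and 5 is a multiple of their lcm; here gcd(4, 5) = 1, so lcm(4, 5) = 4·5 = 20, so 20 ∣ N.

(→) If 20 ∣ N, write N = 20q. Since 20 = 5·4, N = 4·(5q), so 4 ∣ N; and since 20 = 4·5, N = 5·(4q), so 5 ∣ N.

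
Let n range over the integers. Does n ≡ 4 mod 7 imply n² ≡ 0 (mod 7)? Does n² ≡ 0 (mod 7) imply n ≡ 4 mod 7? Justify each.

Neither implication holds.

(⇒) This fails: take n = 4. Then 4 ≡ 4 (mod 7), but 4² = 16 ≡ 2 (mod 7), not 0.

(⇐) This fails: take n = 0. Then 0² = 0 ≡ 0 (mod 7), yet 0 ≡ 0 (mod 7), not 4.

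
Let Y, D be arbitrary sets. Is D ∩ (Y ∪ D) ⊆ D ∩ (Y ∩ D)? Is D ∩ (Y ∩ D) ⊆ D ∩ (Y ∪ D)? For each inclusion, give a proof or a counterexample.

(⟹) This inclusion fails. Take Y = ∅, D = {1}; then 1 ∈ D ∩ (Y ∪ D) but 1 ∉ D ∩ (Y ∩ D).

(⟸) Let x ∈ D ∩ (Y ∩ D). Then x ∈ Y ∩ D, from which x ∈ D ∩ (Y ∪ D).

The sets are not equal: only the reverse inclusion holds.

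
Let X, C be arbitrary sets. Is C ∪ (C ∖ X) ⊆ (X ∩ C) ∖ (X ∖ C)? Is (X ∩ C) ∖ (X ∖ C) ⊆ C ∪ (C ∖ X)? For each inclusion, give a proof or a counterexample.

(⟸) Let x ∈ (X ∩ C) ∖ (X ∖ C). Then x ∈ X ∩ C, from which x ∈ C ∪ (C ∖ X).

(⟹) This inclusion fails. Take X = ∅, C = {1}; then 1 ∈ C ∪ (C ∖ X) but 1 ∉ (X ∩ C) ∖ (X ∖ C).

(⊆) fails; (⊇) holds.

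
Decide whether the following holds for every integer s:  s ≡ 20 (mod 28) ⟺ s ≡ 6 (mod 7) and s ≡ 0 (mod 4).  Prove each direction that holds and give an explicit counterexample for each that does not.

(⇒) Suppose s ≡ 20 (mod 28); write s = 28j + 20. Since 7 ∣ 28, reducing mod 7 gives s ≡ 20 ≡ 6 (mod 7); since 4 ∣ 28, reducing mod 4 gives s ≡ 20 ≡ 0 (mod 4).

(⇐) Conversely, if s ≡ 6 (mod 7) and s ≡ 0 (mod 4), then by the Chinese remainder theorem s ≡ 20 (mod 28). This is exactly s ≡ 20 (mod 28).

Both directions hold.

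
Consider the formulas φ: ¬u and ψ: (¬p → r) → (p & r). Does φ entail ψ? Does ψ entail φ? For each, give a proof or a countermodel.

(⟹) This fails. Under p = T, r = F, u = F, the left side is true but the right side is false.

(⟸) This fails. Under p = F, r = F, u = T, the left side is false but the right side is true.

(⇒) fails and (⇐) fails.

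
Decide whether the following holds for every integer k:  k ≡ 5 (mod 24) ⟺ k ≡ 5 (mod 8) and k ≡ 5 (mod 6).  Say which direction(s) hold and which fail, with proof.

(⟹) Suppose k ≡ 5 (mod 24); write k = 24j + 5. Since 8 ∣ 24, reducing mod 8 gives k ≡ 5 (mod 8); since 6 ∣ 24, reducing mod 6 gives k ≡ 5 (mod 6).

(⟸) Conversely, if k ≡ 5 (mod 8) and k ≡ 5 (mod 6), then by the Chinese remainder theorem k ≡ 5 (mod 24). This is exactly k ≡ 5 (mod 24).

Equivalent; both directions hold.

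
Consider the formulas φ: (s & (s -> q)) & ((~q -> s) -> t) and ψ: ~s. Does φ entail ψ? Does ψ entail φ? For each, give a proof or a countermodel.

(⇒) fails and (⇐) fails.

(→) This fails. Under t = T, s = T, q = T, the left side is true but the right side is false.

(←) This fails. Under t = F, s = F, q = F, the left side is false but the right side is true.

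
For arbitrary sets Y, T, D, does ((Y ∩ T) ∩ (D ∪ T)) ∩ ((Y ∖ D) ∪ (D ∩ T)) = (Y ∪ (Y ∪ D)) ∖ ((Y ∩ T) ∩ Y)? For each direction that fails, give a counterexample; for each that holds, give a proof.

(⟹) This inclusion fails. Take Y = {1}, T = {1}, D = ∅; then 1 ∈ ((Y ∩ T) ∩ (D ∪ T)) ∩ ((Y ∖ D) ∪ (D ∩ T)) but 1 ∉ (Y ∪ (Y ∪ D)) ∖ ((Y ∩ T) ∩ Y).

(⟸) This inclusion fails. Take Y = {1}, T = ∅, D = ∅; then 1 ∈ (Y ∪ (Y ∪ D)) ∖ ((Y ∩ T) ∩ Y) but 1 ∉ ((Y ∩ T) ∩ (D ∪ T)) ∩ ((Y ∖ D) ∪ (D ∩ T)).

(⊆) fails and (⊇) fails.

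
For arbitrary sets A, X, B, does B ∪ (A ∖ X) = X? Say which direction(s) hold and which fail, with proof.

(⊆) This inclusion fails. Take A = {1}, X = ∅, B = ∅; then 1 ∈ B ∪ (A ∖ X) but 1 ∉ X.

(⊇) This inclusion fails. Take A = ∅, X = {1}, B = ∅; then 1 ∈ X but 1 ∉ B ∪ (A ∖ X).

Neither inclusion holds.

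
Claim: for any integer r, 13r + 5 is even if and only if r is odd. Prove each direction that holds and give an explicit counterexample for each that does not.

(←) Suppose r is odd; write r = 2j + 1. Then 13r + 5 = 13·(2j + 1) + 5 = 2·13j + 18, which is even.

(→) Suppose 13r + 5 is even. Since 13 is odd, 13r and r have the same parity, so 13r + 5 ≡ r + 5 (mod 2). As 5 is odd, 13r + 5 is even exactly when r is odd. Thus r is odd.

The biconditional holds.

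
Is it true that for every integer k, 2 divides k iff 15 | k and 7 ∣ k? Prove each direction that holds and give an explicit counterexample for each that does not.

(⇒) fails and (⇐) fails.

Forward direction. This fails: take k = 2. Certainly 2 ∣ 2, but 15 ∤ 2.

Converse. This fails: take k = 105. Both 15 ∣ 105 and 7 ∣ 105, yet 105 is not a multiple of 2 (since 105 = 52·2 + 1), so 2 ∤ 105.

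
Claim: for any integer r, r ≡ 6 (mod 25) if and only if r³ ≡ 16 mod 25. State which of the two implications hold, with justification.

(⇒) Suppose r ≡ 6 (mod 25). Write r = 25j + 6. Then (25j + 6)³ = 15625j³ + 11250j² + 2700j + 216 = 25(625j³ + 450j² + 108j + 8) + 16, so r³ ≡ 16 (mod 25).

(⇐) Conversely, suppose r³ ≡ 16 (mod 25). The only residue r in {0, …, 24} with r³ ≡ 16 (mod 25) is r = 6, so r ≡ 6 (mod 25).

Both implications hold.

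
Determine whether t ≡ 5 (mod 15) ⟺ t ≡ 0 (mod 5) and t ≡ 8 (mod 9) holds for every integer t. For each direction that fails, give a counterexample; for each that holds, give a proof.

Forward direction. This fails: t = 20 gives 20 ≡ 5 (mod 15) but 20 ≡ 2 (mod 9), so the conjunction on the right does not hold.

Converse. If t ≡ 0 (mod 5) and t ≡ 8 (mod 9), then by the Chinese remainder theorem t ≡ 35 (mod 45). Since 35 ≡ 5 (mod 15) and 15 ∣ 45, we get t ≡ 5 (mod 15).

(⇒) fails; (⇐) holds.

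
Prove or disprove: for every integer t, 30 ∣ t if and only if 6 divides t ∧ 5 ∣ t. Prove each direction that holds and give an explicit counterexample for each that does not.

The biconditional holds.

(⟹) If 30 ∣ t, write t = 30q. Since 30 = 5·6, t = 6·(5q), so 6 ∣ t; and since 30 = 6·5, t = 5·(6q), so 5 ∣ t.

(⟸) Suppose 6 ∣ t and 5 ∣ t. Any common multiple of 6 and 5 is a multiple of their lcm; here gcd(6, 5) = 1, so lcm(6, 5) = 6·5 = 30, so 30 ∣ t.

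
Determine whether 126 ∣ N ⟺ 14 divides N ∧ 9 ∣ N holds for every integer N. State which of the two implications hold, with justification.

[⇐] Suppose 14 ∣ N and 9 ∣ N. Any common multiple of 14 and 9 is a multiple of their lcm; here gcd(14, 9) = 1, so lcm(14, 9) = 14·9 = 126, so 126 ∣ N.

[⇒] If 126 ∣ N, write N = 126q. Since 126 = 9·14, N = 14·(9q), so 14 ∣ N; and since 126 = 14·9, N = 9·(14q), so 9 ∣ N.

Equivalent; both directions hold.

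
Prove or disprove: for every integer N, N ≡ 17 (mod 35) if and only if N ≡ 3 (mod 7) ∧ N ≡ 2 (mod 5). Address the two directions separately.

Both implications hold.

(⇐) If N ≡ 3 (mod 7) and N ≡ 2 (mod 5), then by the Chinese remainder theorem N ≡ 17 (mod 35). This is exactly N ≡ 17 (mod 35).

(⇒) Suppose N ≡ 17 (mod 35); write N = 35j + 17. Since 7 ∣ 35, reducing mod 7 gives N ≡ 17 ≡ 3 (mod 7); since 5 ∣ 35, reducing mod 5 gives N ≡ 17 ≡ 2 (mod 5).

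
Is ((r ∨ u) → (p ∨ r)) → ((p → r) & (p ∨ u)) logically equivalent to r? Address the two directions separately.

(⟹) This fails. Under r = F, p = F, u = T, the left side is true but the right side is false.

(⟸) This fails. Under r = T, p = F, u = F, the left side is false but the right side is true.

(⇒) fails and (⇐) fails.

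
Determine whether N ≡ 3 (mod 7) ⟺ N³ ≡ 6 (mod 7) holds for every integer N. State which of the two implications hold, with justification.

(⟹) Suppose N ≡ 3 (mod 7). Write N = 7j + 3. Then (7j + 3)³ = 343j³ + 441j² + 189j + 27 = 7(49j³ + 63j² + 27j + 3) + 6, so N³ ≡ 6 (mod 7).

(⟸) This fails: take N = 5. Then 5³ = 125 ≡ 6 (mod 7), yet 5 ≡ 5 (mod 7), not 3.

Only the forward direction holds.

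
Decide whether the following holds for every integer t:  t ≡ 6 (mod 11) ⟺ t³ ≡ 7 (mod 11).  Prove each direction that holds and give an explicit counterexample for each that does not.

(⇒) Suppose t ≡ 6 (mod 11). Write t = 11j + 6. Then (11j + 6)³ = 1331j³ + 2178j² + 1188j + 216 = 11(121j³ + 198j² + 108j + 19) + 7, so t³ ≡ 7 (mod 11).

(⇐) Conversely, suppose t³ ≡ 7 (mod 11). The only residue r in {0, …, 10} with r³ ≡ 7 (mod 11) is r = 6, so t ≡ 6 (mod 11).

The biconditional holds.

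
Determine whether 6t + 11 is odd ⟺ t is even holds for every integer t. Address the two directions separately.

[⇒] This fails: take t = 3. Then 6t + 11 = 29, which is odd, yet t = 3 is odd, not even.

[⇐] Suppose t is even. Since 6 is even, 6t is even for every t, so 6t + 11 has the same parity as 11, which is odd. Hence 6t + 11 is odd.

Only the reverse direction holds.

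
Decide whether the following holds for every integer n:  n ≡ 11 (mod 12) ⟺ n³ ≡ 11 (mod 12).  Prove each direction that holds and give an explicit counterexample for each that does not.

(←) For the converse, argue contrapositively. If n ≢ 11 (mod 12), then n is congruent to one of 0, 1, 2, 3, 4, 5, 6, 7, 8, 9, 10 modulo 12, and these give n³ ≡ 0, 1, 8, 3, 4, 5, 0, 7, 8, 9, 4 respectively — never 11.

(→) Suppose n ≡ 11 (mod 12). Write n = 12j + 11. Then (12j + 11)³ = 1728j³ + 4752j² + 4356j + 1331 = 12(144j³ + 396j² + 363j + 110) + 11, so n³ ≡ 11 (mod 12).

Both directions hold; the statement is true.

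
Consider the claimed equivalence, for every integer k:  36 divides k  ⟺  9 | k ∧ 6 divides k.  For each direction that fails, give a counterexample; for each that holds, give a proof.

The forward direction holds; the converse fails.

(⇒) If 36 ∣ k, write k = 36q. Since 36 = 4·9, k = 9·(4q), so 9 ∣ k; and since 36 = 6·6, k = 6·(6q), so 6 ∣ k.

(⇐) This fails: take k = 18. Both 9 ∣ 18 and 6 ∣ 18, yet 18 is not a multiple of 36 (since 18 = 0·36 + 18), so 36 ∤ 18.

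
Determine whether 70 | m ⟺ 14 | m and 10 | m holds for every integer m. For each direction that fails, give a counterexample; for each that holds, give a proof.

Both implications hold.

(⟹) If 70 ∣ m, write m = 70q. Since 70 = 5·14, m = 14·(5q), so 14 ∣ m; and since 70 = 7·10, m = 10·(7q), so 10 ∣ m.

(⟸) Suppose 14 ∣ m and 10 ∣ m. Any common multiple of 14 and 10 is a multiple of their lcm; here lcm(14, 10) = 14·10/gcd(14, 10) = 140/2 = 70, so 70 ∣ m.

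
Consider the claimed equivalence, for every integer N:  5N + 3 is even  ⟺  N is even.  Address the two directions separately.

Neither implication holds.

(⟹) This fails: N = 7 gives 5N + 3 = 38, which is even, but 7 is odd, not even.

(⟸) This also fails: N = 2 is even, but 5N + 3 = 13 is odd, not even.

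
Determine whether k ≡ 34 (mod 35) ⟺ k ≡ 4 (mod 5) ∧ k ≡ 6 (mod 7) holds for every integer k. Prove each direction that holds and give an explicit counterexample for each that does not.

The biconditional holds.

Forward direction. Suppose k ≡ 34 (mod 35); write k = 35j + 34. Since 5 ∣ 35, reducing mod 5 gives k ≡ 34 ≡ 4 (mod 5); since 7 ∣ 35, reducing mod 7 gives k ≡ 34 ≡ 6 (mod 7).

Converse. If k ≡ 4 (mod 5) and k ≡ 6 (mod 7), then by the Chinese remainder theorem k ≡ 34 (mod 35). This is exactly k ≡ 34 (mod 35).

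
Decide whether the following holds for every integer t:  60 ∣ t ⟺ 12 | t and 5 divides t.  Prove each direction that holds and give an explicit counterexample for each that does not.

Both directions hold.

(⇒) If 60 ∣ t, write t = 60q. Since 60 = 5·12, t = 12·(5q), so 12 ∣ t; and since 60 = 12·5, t = 5·(12q), so 5 ∣ t.

(⇐) Suppose 12 ∣ t and 5 ∣ t. Any common multiple of 12 and 5 is a multiple of their lcm; here gcd(12, 5) = 1, so lcm(12, 5) = 12·5 = 60, so 60 ∣ t.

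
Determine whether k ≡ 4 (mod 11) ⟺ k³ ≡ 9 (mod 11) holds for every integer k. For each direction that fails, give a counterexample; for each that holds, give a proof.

(⟹) Suppose k ≡ 4 (mod 11). Write k = 11j + 4. Then (11j + 4)³ = 1331j³ + 1452j² + 528j + 64 = 11(121j³ + 132j² + 48j + 5) + 9, so k³ ≡ 9 (mod 11).

(⟸) For the converse, argue contrapositively. If k ≢ 4 (mod 11), then k is congruent to one of 0, 1, 2, 3, 5, 6, 7, 8, 9, 10 modulo 11, and these give k³ ≡ 0, 1, 8, 5, 4, 7, 2, 6, 3, 10 respectively — never 9.

Both directions hold; the statement is true.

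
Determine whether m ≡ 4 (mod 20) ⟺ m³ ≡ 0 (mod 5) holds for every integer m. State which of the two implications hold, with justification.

Neither direction holds.

(⟹) This fails: take m = 4. Then 4 ≡ 4 (mod 20), but 4³ = 64 ≡ 4 (mod 5), not 0.

(⟸) This fails: take m = 0. Then 0³ = 0 ≡ 0 (mod 5), yet 0 ≡ 0 (mod 20), not 4.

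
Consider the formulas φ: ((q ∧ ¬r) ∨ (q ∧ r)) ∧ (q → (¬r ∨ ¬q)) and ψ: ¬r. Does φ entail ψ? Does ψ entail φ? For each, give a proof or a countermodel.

(⇒) Assume the antecedent. If q is true, the antecedent forces (q = T, r = F), and ¬r holds there. If q is false, the antecedent cannot hold. Either way ¬r holds.

(⇐) This fails. Under q = F, r = F, the left side is false but the right side is true.

Only the forward direction holds.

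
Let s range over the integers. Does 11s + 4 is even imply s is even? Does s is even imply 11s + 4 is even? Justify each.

Both directions hold.

(⇒) Suppose 11s + 4 is even. Since 11 is odd, 11s and s have the same parity, so 11s + 4 ≡ s + 4 (mod 2). As 4 is even, 11s + 4 is even exactly when s is even. Thus s is even.

(⇐) Conversely, suppose s is even; write s = 2j. Then 11s + 4 = 11·(2j) + 4 = 2·11j + 4, which is even.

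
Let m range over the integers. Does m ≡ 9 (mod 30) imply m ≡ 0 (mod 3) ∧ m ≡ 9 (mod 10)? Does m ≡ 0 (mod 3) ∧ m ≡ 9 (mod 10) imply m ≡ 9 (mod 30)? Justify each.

(←) If m ≡ 0 (mod 3) and m ≡ 9 (mod 10), then by the Chinese remainder theorem m ≡ 9 (mod 30). This is exactly m ≡ 9 (mod 30).

(→) Suppose m ≡ 9 (mod 30); write m = 30j + 9. Since 3 ∣ 30, reducing mod 3 gives m ≡ 9 ≡ 0 (mod 3); since 10 ∣ 30, reducing mod 10 gives m ≡ 9 (mod 10).

Both directions hold.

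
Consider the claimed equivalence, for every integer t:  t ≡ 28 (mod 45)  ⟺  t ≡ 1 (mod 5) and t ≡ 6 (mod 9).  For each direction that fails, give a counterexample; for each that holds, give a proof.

[⇒] This fails: t = 28 gives 28 ≡ 28 (mod 45) but 28 ≡ 3 (mod 5), so the conjunction on the right does not hold.

[⇐] This fails: t = 6 satisfies both congruences on the right (6 ≡ 1 mod 5 and 6 ≡ 6 mod 9) yet 6 ≡ 6 (mod 45), not 28.

Neither implication holds.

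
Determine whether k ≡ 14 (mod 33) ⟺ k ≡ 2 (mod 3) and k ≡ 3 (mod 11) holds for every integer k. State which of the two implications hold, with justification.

Both directions hold; the statement is true.

(→) Suppose k ≡ 14 (mod 33); write k = 33j + 14. Since 3 ∣ 33, reducing mod 3 gives k ≡ 14 ≡ 2 (mod 3); since 11 ∣ 33, reducing mod 11 gives k ≡ 14 ≡ 3 (mod 11).

(←) Conversely, if k ≡ 2 (mod 3) and k ≡ 3 (mod 11), then by the Chinese remainder theorem k ≡ 14 (mod 33). This is exactly k ≡ 14 (mod 33).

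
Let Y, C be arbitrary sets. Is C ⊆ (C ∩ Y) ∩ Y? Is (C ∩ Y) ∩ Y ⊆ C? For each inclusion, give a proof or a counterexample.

Only the reverse inclusion holds.

(⊇) Let x ∈ (C ∩ Y) ∩ Y. Then x ∈ Y ∩ C, from which x ∈ C.

(⊆) This inclusion fails. Take Y = ∅, C = {1}; then 1 ∈ C but 1 ∉ (C ∩ Y) ∩ Y.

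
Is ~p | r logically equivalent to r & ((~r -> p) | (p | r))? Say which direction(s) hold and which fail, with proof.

(⇒) fails; (⇐) holds.

(⇒) This fails. Under r = F, p = F, the left side is true but the right side is false.

(⇐) Assume the antecedent. If r is true, ~p | r reduces to true regardless of the other variables. If r is false, the antecedent cannot hold. Either way ~p | r holds.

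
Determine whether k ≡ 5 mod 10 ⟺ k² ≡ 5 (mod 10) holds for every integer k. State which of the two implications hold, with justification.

(⇒) Suppose k ≡ 5 mod 10. Write k = 10j + 5. Then (10j + 5)² = 100j² + 100j + 25 = 10(10j² + 10j + 2) + 5, so k² ≡ 5 (mod 10).

(⇐) For the converse, argue contrapositively. If k ≢ 5 (mod 10), then k is congruent to one of 0, 1, 2, 3, 4, 6, 7, 8, 9 modulo 10, and these give k² ≡ 0, 1, 4, 9, 6, 6, 9, 4, 1 respectively — never 5.

Both implications hold.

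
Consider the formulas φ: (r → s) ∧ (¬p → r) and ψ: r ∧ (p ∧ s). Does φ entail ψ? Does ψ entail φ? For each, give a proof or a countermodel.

Only the reverse direction holds.

Forward direction. This fails. Under p = T, r = F, s = F, the left side is true but the right side is false.

Converse. Assume the antecedent. If p is true, the antecedent forces (p = T, r = T, s = T), and (r → s) ∧ (¬p → r) holds there. If p is false, the antecedent cannot hold. Either way (r → s) ∧ (¬p → r) holds.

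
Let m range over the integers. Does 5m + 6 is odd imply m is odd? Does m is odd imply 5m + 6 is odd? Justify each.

Both directions hold; the statement is true.

(→) Suppose 5m + 6 is odd. Since 5 is odd, 5m and m have the same parity, so 5m + 6 ≡ m + 6 (mod 2). As 6 is even, 5m + 6 is odd exactly when m is odd. Thus m is odd.

(←) Conversely, suppose m is odd; write m = 2j + 1. Then 5m + 6 = 5·(2j + 1) + 6 = 2·5j + 11, which is odd.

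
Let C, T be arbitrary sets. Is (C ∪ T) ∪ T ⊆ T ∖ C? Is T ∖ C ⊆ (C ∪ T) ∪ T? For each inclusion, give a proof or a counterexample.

Forward inclusion. This inclusion fails. Take C = {1}, T = ∅; then 1 ∈ (C ∪ T) ∪ T but 1 ∉ T ∖ C.

Reverse inclusion. Let x ∈ T ∖ C. Then x ∈ T and x ∉ C, from which x ∈ (C ∪ T) ∪ T.

Only the reverse inclusion holds.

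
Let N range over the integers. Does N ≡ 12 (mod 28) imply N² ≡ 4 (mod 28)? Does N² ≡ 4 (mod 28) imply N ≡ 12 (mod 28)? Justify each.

Not equivalent: only (⇒) holds.

(⟸) This fails: take N = 2. Then 2² = 4 ≡ 4 (mod 28), yet 2 ≡ 2 (mod 28), not 12.

(⟹) Suppose N ≡ 12 (mod 28). Write N = 28j + 12. Then (28j + 12)² = 784j² + 672j + 144 = 28(28j² + 24j + 5) + 4, so N² ≡ 4 (mod 28).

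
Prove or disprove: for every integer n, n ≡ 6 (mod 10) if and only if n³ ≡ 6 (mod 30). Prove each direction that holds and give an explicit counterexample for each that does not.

(→) This fails: take n = 16. Then 16 ≡ 6 (mod 10), but 16³ = 4096 ≡ 16 (mod 30), not 6.

(←) Conversely, the residues r modulo 30 with r³ ≡ 6 (mod 30) are exactly {6}, and each is ≡ 6 (mod 10).

The forward direction fails; the converse holds.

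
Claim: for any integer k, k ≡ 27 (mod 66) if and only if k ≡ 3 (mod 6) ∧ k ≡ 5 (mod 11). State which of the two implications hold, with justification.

(→) Suppose k ≡ 27 (mod 66); write k = 66j + 27. Since 6 ∣ 66, reducing mod 6 gives k ≡ 27 ≡ 3 (mod 6); since 11 ∣ 66, reducing mod 11 gives k ≡ 27 ≡ 5 (mod 11).

(←) Conversely, if k ≡ 3 (mod 6) and k ≡ 5 (mod 11), then by the Chinese remainder theorem k ≡ 27 (mod 66). This is exactly k ≡ 27 (mod 66).

Equivalent; both directions hold.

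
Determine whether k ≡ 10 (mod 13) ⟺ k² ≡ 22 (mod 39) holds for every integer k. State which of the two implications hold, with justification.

Forward direction. This fails: take k = 36. Then 36 ≡ 10 (mod 13), but 36² = 1296 ≡ 9 (mod 39), not 22.

Converse. This fails: take k = 16. Then 16² = 256 ≡ 22 (mod 39), yet 16 ≡ 3 (mod 13), not 10.

Both directions fail.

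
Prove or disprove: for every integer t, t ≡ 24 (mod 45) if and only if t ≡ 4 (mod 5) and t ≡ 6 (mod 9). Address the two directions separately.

Both directions hold.

(⟹) Suppose t ≡ 24 (mod 45); write t = 45j + 24. Since 5 ∣ 45, reducing mod 5 gives t ≡ 24 ≡ 4 (mod 5); since 9 ∣ 45, reducing mod 9 gives t ≡ 24 ≡ 6 (mod 9).

(⟸) Conversely, if t ≡ 4 (mod 5) and t ≡ 6 (mod 9), then by the Chinese remainder theorem t ≡ 24 (mod 45). This is exactly t ≡ 24 (mod 45).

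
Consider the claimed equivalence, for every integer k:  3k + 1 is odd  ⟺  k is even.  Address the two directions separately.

(⟹) Suppose 3k + 1 is odd. Since 3 is odd, 3k and k have the same parity, so 3k + 1 ≡ k + 1 (mod 2). As 1 is odd, 3k + 1 is odd exactly when k is even. Thus k is even.

(⟸) Conversely, suppose k is even; write k = 2j. Then 3k + 1 = 3·(2j) + 1 = 2·3j + 1, which is odd.

Both directions hold.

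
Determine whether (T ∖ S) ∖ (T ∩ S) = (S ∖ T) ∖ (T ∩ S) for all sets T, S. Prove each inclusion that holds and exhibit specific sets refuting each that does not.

Neither inclusion holds.

Forward inclusion. This inclusion fails. Take T = {1}, S = ∅; then 1 ∈ (T ∖ S) ∖ (T ∩ S) but 1 ∉ (S ∖ T) ∖ (T ∩ S).

Reverse inclusion. This inclusion fails. Take T = ∅, S = {1}; then 1 ∈ (S ∖ T) ∖ (T ∩ S) but 1 ∉ (T ∖ S) ∖ (T ∩ S).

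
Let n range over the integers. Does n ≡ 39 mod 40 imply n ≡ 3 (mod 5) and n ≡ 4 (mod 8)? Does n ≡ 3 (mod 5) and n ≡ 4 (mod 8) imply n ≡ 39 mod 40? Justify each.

Forward direction. This fails: n = 39 gives 39 ≡ 39 (mod 40) but 39 ≡ 4 (mod 5), so the conjunction on the right does not hold.

Converse. This fails: n = 28 satisfies both congruences on the right (28 ≡ 3 mod 5 and 28 ≡ 4 mod 8) yet 28 ≡ 28 (mod 40), not 39.

Neither implication holds.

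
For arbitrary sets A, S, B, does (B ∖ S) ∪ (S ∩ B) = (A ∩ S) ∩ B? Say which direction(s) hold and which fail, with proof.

(⊆) This inclusion fails. Take A = ∅, S = ∅, B = {1}; then 1 ∈ (B ∖ S) ∪ (S ∩ B) but 1 ∉ (A ∩ S) ∩ B.

(⊇) Let x ∈ (A ∩ S) ∩ B. Then x ∈ A ∩ S ∩ B, from which x ∈ (B ∖ S) ∪ (S ∩ B).

Only the reverse inclusion holds.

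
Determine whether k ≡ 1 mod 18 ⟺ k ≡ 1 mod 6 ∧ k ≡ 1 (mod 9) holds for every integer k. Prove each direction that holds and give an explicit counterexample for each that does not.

Both directions hold; the statement is true.

[⇒] Suppose k ≡ 1 (mod 18); write k = 18j + 1. Since 6 ∣ 18, reducing mod 6 gives k ≡ 1 (mod 6); since 9 ∣ 18, reducing mod 9 gives k ≡ 1 (mod 9).

[⇐] Conversely, if k ≡ 1 (mod 6) and k ≡ 1 (mod 9), then by the Chinese remainder theorem k ≡ 1 (mod 18). This is exactly k ≡ 1 (mod 18).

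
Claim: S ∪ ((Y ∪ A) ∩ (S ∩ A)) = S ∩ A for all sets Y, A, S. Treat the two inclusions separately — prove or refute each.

(⟸) Let x ∈ S ∩ A. Then either x ∈ A ∩ S and x ∉ Y; or x ∈ Y ∩ A ∩ S. In each case x ∈ S ∪ ((Y ∪ A) ∩ (S ∩ A)), so S ∩ A ⊆ S ∪ ((Y ∪ A) ∩ (S ∩ A)).

(⟹) This inclusion fails. Take Y = ∅, A = ∅, S = {1}; then 1 ∈ S ∪ ((Y ∪ A) ∩ (S ∩ A)) but 1 ∉ S ∩ A.

Only the reverse inclusion holds.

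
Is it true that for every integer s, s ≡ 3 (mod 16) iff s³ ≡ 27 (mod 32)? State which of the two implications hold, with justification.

The forward direction fails; the converse holds.

[⇒] This fails: take s = 19. Then 19 ≡ 3 (mod 16), but 19³ = 6859 ≡ 11 (mod 32), not 27.

[⇐] Conversely, the residues r modulo 32 with r³ ≡ 27 (mod 32) are exactly {3}, and each is ≡ 3 (mod 16).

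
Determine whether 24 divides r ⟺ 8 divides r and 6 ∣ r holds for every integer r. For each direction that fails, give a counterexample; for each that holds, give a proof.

Equivalent; both directions hold.

(⟹) If 24 ∣ r, write r = 24q. Since 24 = 3·8, r = 8·(3q), so 8 ∣ r; and since 24 = 4·6, r = 6·(4q), so 6 ∣ r.

(⟸) Suppose 8 ∣ r and 6 ∣ r. Any common multiple of 8 and 6 is a multiple of their lcm; here lcm(8, 6) = 8·6/gcd(8, 6) = 48/2 = 24, so 24 ∣ r.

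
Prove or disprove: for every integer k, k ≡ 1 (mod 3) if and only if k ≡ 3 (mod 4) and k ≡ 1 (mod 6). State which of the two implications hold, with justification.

The forward direction fails; the converse holds.

Forward direction. This fails: k = 1 gives 1 ≡ 1 (mod 3) but 1 ≡ 1 (mod 4), so the conjunction on the right does not hold.

Converse. If k ≡ 3 (mod 4) and k ≡ 1 (mod 6), then by the Chinese remainder theorem k ≡ 7 (mod 12). Since 7 ≡ 1 (mod 3) and 3 ∣ 12, we get k ≡ 1 (mod 3).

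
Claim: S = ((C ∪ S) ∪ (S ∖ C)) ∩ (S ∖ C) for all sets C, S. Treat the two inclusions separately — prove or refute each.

Forward inclusion. This inclusion fails. Take C = {1}, S = {1}; then 1 ∈ S but 1 ∉ ((C ∪ S) ∪ (S ∖ C)) ∩ (S ∖ C).

Reverse inclusion. Let x ∈ ((C ∪ S) ∪ (S ∖ C)) ∩ (S ∖ C). Then x ∈ S and x ∉ C, from which x ∈ S.

The sets are not equal: only the reverse inclusion holds.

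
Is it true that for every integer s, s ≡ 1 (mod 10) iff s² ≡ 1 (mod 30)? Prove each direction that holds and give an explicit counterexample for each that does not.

Neither direction holds.

(⟹) This fails: take s = 21. Then 21 ≡ 1 (mod 10), but 21² = 441 ≡ 21 (mod 30), not 1.

(⟸) This fails: take s = 19. Then 19² = 361 ≡ 1 (mod 30), yet 19 ≡ 9 (mod 10), not 1.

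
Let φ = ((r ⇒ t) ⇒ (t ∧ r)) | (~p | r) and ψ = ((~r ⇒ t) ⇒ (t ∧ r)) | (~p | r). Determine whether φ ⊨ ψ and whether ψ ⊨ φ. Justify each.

(⟹) Assume the antecedent. If r is true, the consequent reduces to true regardless of the other variables. If r is false, the antecedent forces (r = F, t = F, p = F) or (r = F, t = T, p = F), and the consequent holds there. Either way the consequent holds.

(⟸) This fails. Under r = F, t = F, p = T, the left side is false but the right side is true.

(⇒) holds; (⇐) fails.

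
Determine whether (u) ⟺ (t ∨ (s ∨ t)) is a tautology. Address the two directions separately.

(⇒) This fails. Under s = F, u = T, t = F, the left side is true but the right side is false.

(⇐) This fails. Under s = T, u = F, t = F, the left side is false but the right side is true.

(⇒) fails and (⇐) fails.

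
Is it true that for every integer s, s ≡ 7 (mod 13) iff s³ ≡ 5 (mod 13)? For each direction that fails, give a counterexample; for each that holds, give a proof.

(⇒) Suppose s ≡ 7 (mod 13). Write s = 13j + 7. Then (13j + 7)³ = 2197j³ + 3549j² + 1911j + 343 = 13(169j³ + 273j² + 147j + 26) + 5, so s³ ≡ 5 (mod 13).

(⇐) This fails: take s = 8. Then 8³ = 512 ≡ 5 (mod 13), yet 8 ≡ 8 (mod 13), not 7.

(⇒) holds; (⇐) fails.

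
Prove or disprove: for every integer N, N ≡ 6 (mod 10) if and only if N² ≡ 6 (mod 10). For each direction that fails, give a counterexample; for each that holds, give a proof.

(⇒) Suppose N ≡ 6 (mod 10). Write N = 10j + 6. Then (10j + 6)² = 100j² + 120j + 36 = 10(10j² + 12j + 3) + 6, so N² ≡ 6 (mod 10).

(⇐) This fails: take N = 4. Then 4² = 16 ≡ 6 (mod 10), yet 4 ≡ 4 (mod 10), not 6.

(⇒) holds; (⇐) fails.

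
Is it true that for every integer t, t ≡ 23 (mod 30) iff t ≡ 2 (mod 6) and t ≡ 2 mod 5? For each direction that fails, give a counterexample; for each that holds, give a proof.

Both directions fail.

(→) This fails: t = 23 gives 23 ≡ 23 (mod 30) but 23 ≡ 5 (mod 6), so the conjunction on the right does not hold.

(←) This fails: t = 2 satisfies both congruences on the right (2 ≡ 2 mod 6 and 2 ≡ 2 mod 5) yet 2 ≡ 2 (mod 30), not 23.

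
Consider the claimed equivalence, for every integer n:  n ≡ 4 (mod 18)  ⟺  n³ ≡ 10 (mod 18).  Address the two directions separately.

(⇒) holds; (⇐) fails.

Forward direction. Suppose n ≡ 4 (mod 18). Write n = 18j + 4. Then (18j + 4)³ = 5832j³ + 3888j² + 864j + 64 = 18(324j³ + 216j² + 48j + 3) + 10, so n³ ≡ 10 (mod 18).

Converse. This fails: take n = 10. Then 10³ = 1000 ≡ 10 (mod 18), yet 10 ≡ 10 (mod 18), not 4.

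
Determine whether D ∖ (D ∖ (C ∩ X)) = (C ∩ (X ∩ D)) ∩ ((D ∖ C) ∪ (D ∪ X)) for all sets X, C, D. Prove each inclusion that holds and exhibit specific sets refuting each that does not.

Both inclusions hold; the sets are equal.

Forward inclusion. Let x ∈ D ∖ (D ∖ (C ∩ X)). Then x ∈ X ∩ C ∩ D, from which x ∈ (C ∩ (X ∩ D)) ∩ ((D ∖ C) ∪ (D ∪ X)).

Reverse inclusion. Let x ∈ (C ∩ (X ∩ D)) ∩ ((D ∖ C) ∪ (D ∪ X)). Then x ∈ X ∩ C ∩ D, from which x ∈ D ∖ (D ∖ (C ∩ X)).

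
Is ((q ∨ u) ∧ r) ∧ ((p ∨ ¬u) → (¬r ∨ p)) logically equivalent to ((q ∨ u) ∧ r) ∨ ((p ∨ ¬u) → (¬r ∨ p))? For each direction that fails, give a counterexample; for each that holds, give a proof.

(⇒) holds; (⇐) fails.

(⟹) Assume the antecedent. If p is true, the consequent reduces to true regardless of the other variables. If p is false, the antecedent forces (p = F, q = F, u = T, r = T) or (p = F, q = T, u = T, r = T), and the consequent holds there. Either way the consequent holds.

(⟸) This fails. Under p = F, q = F, u = F, r = F, the left side is false but the right side is true.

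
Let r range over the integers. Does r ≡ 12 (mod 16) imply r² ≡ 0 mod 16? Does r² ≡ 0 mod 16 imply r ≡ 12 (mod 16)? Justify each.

[⇒] Suppose r ≡ 12 (mod 16). Write r = 16j + 12. Then (16j + 12)² = 256j² + 384j + 144 = 16(16j² + 24j + 9) + 0, so r² ≡ 0 (mod 16).

[⇐] This fails: take r = 0. Then 0² = 0 ≡ 0 (mod 16), yet 0 ≡ 0 (mod 16), not 12.

The forward direction holds; the converse fails.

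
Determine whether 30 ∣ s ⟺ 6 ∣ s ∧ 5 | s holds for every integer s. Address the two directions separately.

[⇒] If 30 ∣ s, write s = 30q. Since 30 = 5·6, s = 6·(5q), so 6 ∣ s; and since 30 = 6·5, s = 5·(6q), so 5 ∣ s.

[⇐] Suppose 6 ∣ s and 5 ∣ s. Any common multiple of 6 and 5 is a multiple of their lcm; here gcd(6, 5) = 1, so lcm(6, 5) = 6·5 = 30, so 30 ∣ s.

The biconditional holds.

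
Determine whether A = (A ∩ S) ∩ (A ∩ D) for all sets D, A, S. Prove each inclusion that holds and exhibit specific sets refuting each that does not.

(⊆) This inclusion fails. Take D = ∅, A = {1}, S = ∅; then 1 ∈ A but 1 ∉ (A ∩ S) ∩ (A ∩ D).

(⊇) Let x ∈ (A ∩ S) ∩ (A ∩ D). Then x ∈ D ∩ A ∩ S, from which x ∈ A.

(⊆) fails; (⊇) holds.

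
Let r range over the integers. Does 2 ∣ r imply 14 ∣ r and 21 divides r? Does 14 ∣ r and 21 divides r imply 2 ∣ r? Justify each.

The forward direction fails; the converse holds.

(⟸) Suppose 14 ∣ r and 21 ∣ r. Any common multiple of 14 and 21 is a multiple of their lcm; here lcm(14, 21) = 14·21/gcd(14, 21) = 294/7 = 42, so 42 ∣ r. Since 2 ∣ 42, it follows that 2 ∣ r.

(⟹) This fails: take r = 2. Certainly 2 ∣ 2, but 14 ∤ 2.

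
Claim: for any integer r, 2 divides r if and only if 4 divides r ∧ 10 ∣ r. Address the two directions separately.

Only the converse holds.

(→) This fails: take r = 2. Certainly 2 ∣ 2, but 4 ∤ 2.

(←) Suppose 4 ∣ r and 10 ∣ r. Any common multiple of 4 and 10 is a multiple of their lcm; here lcm(4, 10) = 4·10/gcd(4, 10) = 40/2 = 20, so 20 ∣ r. Since 2 ∣ 20, it follows that 2 ∣ r.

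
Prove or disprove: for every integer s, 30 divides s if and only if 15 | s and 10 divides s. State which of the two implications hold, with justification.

Forward direction. If 30 ∣ s, write s = 30q. Since 30 = 2·15, s = 15·(2q), so 15 ∣ s; and since 30 = 3·10, s = 10·(3q), so 10 ∣ s.

Converse. Suppose 15 ∣ s and 10 ∣ s. Any common multiple of 15 and 10 is a multiple of their lcm; here lcm(15, 10) = 15·10/gcd(15, 10) = 150/5 = 30, so 30 ∣ s.

Equivalent; both directions hold.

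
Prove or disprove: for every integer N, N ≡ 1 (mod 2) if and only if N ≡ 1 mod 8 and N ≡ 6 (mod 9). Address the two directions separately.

(←) If N ≡ 1 (mod 8) and N ≡ 6 (mod 9), then by the Chinese remainder theorem N ≡ 33 (mod 72). Since 33 ≡ 1 (mod 2) and 2 ∣ 72, we get N ≡ 1 (mod 2).

(→) This fails: N = 1 gives 1 ≡ 1 (mod 2) but 1 ≡ 1 (mod 9), so the conjunction on the right does not hold.

Not equivalent: only (⇐) holds.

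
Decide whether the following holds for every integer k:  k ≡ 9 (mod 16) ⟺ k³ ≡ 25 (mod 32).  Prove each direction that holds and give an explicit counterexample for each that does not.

[⇐] The residues r modulo 32 with r³ ≡ 25 (mod 32) are exactly {9}, and each is ≡ 9 (mod 16).

[⇒] This fails: take k = 25. Then 25 ≡ 9 (mod 16), but 25³ = 15625 ≡ 9 (mod 32), not 25.

Only the reverse direction holds.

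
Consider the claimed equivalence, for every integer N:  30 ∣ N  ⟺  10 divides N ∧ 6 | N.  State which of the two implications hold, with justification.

Equivalent; both directions hold.

Forward direction. If 30 ∣ N, write N = 30q. Since 30 = 3·10, N = 10·(3q), so 10 ∣ N; and since 30 = 5·6, N = 6·(5q), so 6 ∣ N.

Converse. Suppose 10 ∣ N and 6 ∣ N. Any common multiple of 10 and 6 is a multiple of their lcm; here lcm(10, 6) = 10·6/gcd(10, 6) = 60/2 = 30, so 30 ∣ N.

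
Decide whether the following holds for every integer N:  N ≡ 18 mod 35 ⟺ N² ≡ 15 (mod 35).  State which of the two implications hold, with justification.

Both directions fail.

[⇒] This fails: take N = 18. Then 18 ≡ 18 (mod 35), but 18² = 324 ≡ 9 (mod 35), not 15.

[⇐] This fails: take N = 15. Then 15² = 225 ≡ 15 (mod 35), yet 15 ≡ 15 (mod 35), not 18.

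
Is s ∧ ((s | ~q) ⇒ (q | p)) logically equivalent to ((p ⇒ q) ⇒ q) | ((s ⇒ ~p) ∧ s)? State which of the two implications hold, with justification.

[⇒] Assume the antecedent. If q is true, ((p ⇒ q) ⇒ q) | ((s ⇒ ~p) ∧ s) reduces to true regardless of the other variables. If q is false, the antecedent forces (q = F, p = T, s = T), and ((p ⇒ q) ⇒ q) | ((s ⇒ ~p) ∧ s) holds there. Either way ((p ⇒ q) ⇒ q) | ((s ⇒ ~p) ∧ s) holds.

[⇐] This fails. Under q = T, p = F, s = F, the left side is false but the right side is true.

Not equivalent: only (⇒) holds.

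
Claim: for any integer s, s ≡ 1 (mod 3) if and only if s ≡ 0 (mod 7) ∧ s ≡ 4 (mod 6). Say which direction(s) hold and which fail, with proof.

(→) This fails: s = 1 gives 1 ≡ 1 (mod 3) but 1 ≡ 1 (mod 7), so the conjunction on the right does not hold.

(←) Conversely, if s ≡ 0 (mod 7) and s ≡ 4 (mod 6), then by the Chinese remainder theorem s ≡ 28 (mod 42). Since 28 ≡ 1 (mod 3) and 3 ∣ 42, we get s ≡ 1 (mod 3).

The forward direction fails; the converse holds.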